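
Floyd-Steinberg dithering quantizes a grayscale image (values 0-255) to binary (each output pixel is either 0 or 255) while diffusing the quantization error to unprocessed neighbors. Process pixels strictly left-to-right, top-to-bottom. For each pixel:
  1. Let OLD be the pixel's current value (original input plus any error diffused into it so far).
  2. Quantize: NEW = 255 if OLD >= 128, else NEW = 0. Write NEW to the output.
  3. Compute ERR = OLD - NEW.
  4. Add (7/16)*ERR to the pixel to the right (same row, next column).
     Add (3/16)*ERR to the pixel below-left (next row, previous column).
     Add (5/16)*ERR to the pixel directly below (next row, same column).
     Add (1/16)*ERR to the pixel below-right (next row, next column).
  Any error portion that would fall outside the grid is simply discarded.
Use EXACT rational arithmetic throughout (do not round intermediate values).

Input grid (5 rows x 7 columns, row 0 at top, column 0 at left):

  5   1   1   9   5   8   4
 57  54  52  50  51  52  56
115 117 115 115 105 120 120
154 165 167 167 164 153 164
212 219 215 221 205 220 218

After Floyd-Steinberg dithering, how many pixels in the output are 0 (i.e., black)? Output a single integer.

Answer: 18

Derivation:
(0,0): OLD=5 → NEW=0, ERR=5
(0,1): OLD=51/16 → NEW=0, ERR=51/16
(0,2): OLD=613/256 → NEW=0, ERR=613/256
(0,3): OLD=41155/4096 → NEW=0, ERR=41155/4096
(0,4): OLD=615765/65536 → NEW=0, ERR=615765/65536
(0,5): OLD=12698963/1048576 → NEW=0, ERR=12698963/1048576
(0,6): OLD=156001605/16777216 → NEW=0, ERR=156001605/16777216
(1,0): OLD=15145/256 → NEW=0, ERR=15145/256
(1,1): OLD=167199/2048 → NEW=0, ERR=167199/2048
(1,2): OLD=5934219/65536 → NEW=0, ERR=5934219/65536
(1,3): OLD=24816239/262144 → NEW=0, ERR=24816239/262144
(1,4): OLD=1648386477/16777216 → NEW=0, ERR=1648386477/16777216
(1,5): OLD=13569453373/134217728 → NEW=0, ERR=13569453373/134217728
(1,6): OLD=223110789363/2147483648 → NEW=0, ERR=223110789363/2147483648
(2,0): OLD=4875717/32768 → NEW=255, ERR=-3480123/32768
(2,1): OLD=122393287/1048576 → NEW=0, ERR=122393287/1048576
(2,2): OLD=3644271125/16777216 → NEW=255, ERR=-633918955/16777216
(2,3): OLD=20419080365/134217728 → NEW=255, ERR=-13806440275/134217728
(2,4): OLD=124095217341/1073741824 → NEW=0, ERR=124095217341/1073741824
(2,5): OLD=7826383753919/34359738368 → NEW=255, ERR=-935349529921/34359738368
(2,6): OLD=80745894169641/549755813888 → NEW=255, ERR=-59441838371799/549755813888
(3,0): OLD=2394051445/16777216 → NEW=255, ERR=-1884138635/16777216
(3,1): OLD=18605381457/134217728 → NEW=255, ERR=-15620139183/134217728
(3,2): OLD=99089528323/1073741824 → NEW=0, ERR=99089528323/1073741824
(3,3): OLD=835530519973/4294967296 → NEW=255, ERR=-259686140507/4294967296
(3,4): OLD=89132267083637/549755813888 → NEW=255, ERR=-51055465457803/549755813888
(3,5): OLD=399398623981359/4398046511104 → NEW=0, ERR=399398623981359/4398046511104
(3,6): OLD=11838866138304561/70368744177664 → NEW=255, ERR=-6105163626999759/70368744177664
(4,0): OLD=333040570427/2147483648 → NEW=255, ERR=-214567759813/2147483648
(4,1): OLD=5126564673919/34359738368 → NEW=255, ERR=-3635168609921/34359738368
(4,2): OLD=98374421245137/549755813888 → NEW=255, ERR=-41813311296303/549755813888
(4,3): OLD=691305845518667/4398046511104 → NEW=255, ERR=-430196014812853/4398046511104
(4,4): OLD=5152139549241969/35184372088832 → NEW=255, ERR=-3819875333410191/35184372088832
(4,5): OLD=201321024296545265/1125899906842624 → NEW=255, ERR=-85783451948323855/1125899906842624
(4,6): OLD=2940487669008052711/18014398509481984 → NEW=255, ERR=-1653183950909853209/18014398509481984
Output grid:
  Row 0: .......  (7 black, running=7)
  Row 1: .......  (7 black, running=14)
  Row 2: #.##.##  (2 black, running=16)
  Row 3: ##.##.#  (2 black, running=18)
  Row 4: #######  (0 black, running=18)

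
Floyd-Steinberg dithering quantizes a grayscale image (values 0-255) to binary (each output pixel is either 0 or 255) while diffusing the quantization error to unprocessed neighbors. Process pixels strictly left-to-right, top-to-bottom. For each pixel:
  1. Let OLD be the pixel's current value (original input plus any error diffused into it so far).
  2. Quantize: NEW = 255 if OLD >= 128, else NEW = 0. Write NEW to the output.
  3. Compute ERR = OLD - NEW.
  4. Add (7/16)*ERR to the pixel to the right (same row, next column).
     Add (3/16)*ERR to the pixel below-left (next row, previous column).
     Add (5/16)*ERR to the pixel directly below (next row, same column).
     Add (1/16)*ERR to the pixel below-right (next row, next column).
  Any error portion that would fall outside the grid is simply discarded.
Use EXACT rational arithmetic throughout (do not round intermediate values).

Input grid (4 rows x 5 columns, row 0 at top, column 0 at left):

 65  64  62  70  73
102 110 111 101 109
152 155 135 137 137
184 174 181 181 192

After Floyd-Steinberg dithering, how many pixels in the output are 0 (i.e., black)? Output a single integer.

(0,0): OLD=65 → NEW=0, ERR=65
(0,1): OLD=1479/16 → NEW=0, ERR=1479/16
(0,2): OLD=26225/256 → NEW=0, ERR=26225/256
(0,3): OLD=470295/4096 → NEW=0, ERR=470295/4096
(0,4): OLD=8076193/65536 → NEW=0, ERR=8076193/65536
(1,0): OLD=35749/256 → NEW=255, ERR=-29531/256
(1,1): OLD=228739/2048 → NEW=0, ERR=228739/2048
(1,2): OLD=14364351/65536 → NEW=255, ERR=-2347329/65536
(1,3): OLD=39510163/262144 → NEW=255, ERR=-27336557/262144
(1,4): OLD=457445977/4194304 → NEW=0, ERR=457445977/4194304
(2,0): OLD=4485713/32768 → NEW=255, ERR=-3870127/32768
(2,1): OLD=130343819/1048576 → NEW=0, ERR=130343819/1048576
(2,2): OLD=2778620257/16777216 → NEW=255, ERR=-1499569823/16777216
(2,3): OLD=22419405971/268435456 → NEW=0, ERR=22419405971/268435456
(2,4): OLD=863736439621/4294967296 → NEW=255, ERR=-231480220859/4294967296
(3,0): OLD=2858818881/16777216 → NEW=255, ERR=-1419371199/16777216
(3,1): OLD=20359730989/134217728 → NEW=255, ERR=-13865789651/134217728
(3,2): OLD=563928675199/4294967296 → NEW=255, ERR=-531287985281/4294967296
(3,3): OLD=1179303916583/8589934592 → NEW=255, ERR=-1011129404377/8589934592
(3,4): OLD=17712992018467/137438953472 → NEW=255, ERR=-17333941116893/137438953472
Output grid:
  Row 0: .....  (5 black, running=5)
  Row 1: #.##.  (2 black, running=7)
  Row 2: #.#.#  (2 black, running=9)
  Row 3: #####  (0 black, running=9)

Answer: 9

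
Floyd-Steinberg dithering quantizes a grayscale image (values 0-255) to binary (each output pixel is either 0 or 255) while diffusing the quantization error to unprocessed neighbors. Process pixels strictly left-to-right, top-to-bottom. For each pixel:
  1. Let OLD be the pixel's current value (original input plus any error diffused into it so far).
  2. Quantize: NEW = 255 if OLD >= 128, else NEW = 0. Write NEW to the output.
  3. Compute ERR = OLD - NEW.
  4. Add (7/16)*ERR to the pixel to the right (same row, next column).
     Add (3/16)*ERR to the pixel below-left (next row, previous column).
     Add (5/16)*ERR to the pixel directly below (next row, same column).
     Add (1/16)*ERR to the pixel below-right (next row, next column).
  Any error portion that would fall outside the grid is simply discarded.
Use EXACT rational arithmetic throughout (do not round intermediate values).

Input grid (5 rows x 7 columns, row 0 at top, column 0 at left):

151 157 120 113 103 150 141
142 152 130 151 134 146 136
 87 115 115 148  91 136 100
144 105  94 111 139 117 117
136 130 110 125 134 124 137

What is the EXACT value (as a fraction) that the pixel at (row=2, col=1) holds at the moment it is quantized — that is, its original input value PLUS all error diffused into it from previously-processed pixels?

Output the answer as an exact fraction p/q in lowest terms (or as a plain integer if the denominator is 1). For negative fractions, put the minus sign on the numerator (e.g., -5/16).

Answer: 20443107/131072

Derivation:
(0,0): OLD=151 → NEW=255, ERR=-104
(0,1): OLD=223/2 → NEW=0, ERR=223/2
(0,2): OLD=5401/32 → NEW=255, ERR=-2759/32
(0,3): OLD=38543/512 → NEW=0, ERR=38543/512
(0,4): OLD=1113577/8192 → NEW=255, ERR=-975383/8192
(0,5): OLD=12833119/131072 → NEW=0, ERR=12833119/131072
(0,6): OLD=385530265/2097152 → NEW=255, ERR=-149243495/2097152
(1,0): OLD=4173/32 → NEW=255, ERR=-3987/32
(1,1): OLD=28075/256 → NEW=0, ERR=28075/256
(1,2): OLD=1410007/8192 → NEW=255, ERR=-678953/8192
(1,3): OLD=3622547/32768 → NEW=0, ERR=3622547/32768
(1,4): OLD=352785409/2097152 → NEW=255, ERR=-181988351/2097152
(1,5): OLD=1977124801/16777216 → NEW=0, ERR=1977124801/16777216
(1,6): OLD=46019995055/268435456 → NEW=255, ERR=-22431046225/268435456
(2,0): OLD=281097/4096 → NEW=0, ERR=281097/4096
(2,1): OLD=20443107/131072 → NEW=255, ERR=-12980253/131072
Target (2,1): original=115, with diffused error = 20443107/131072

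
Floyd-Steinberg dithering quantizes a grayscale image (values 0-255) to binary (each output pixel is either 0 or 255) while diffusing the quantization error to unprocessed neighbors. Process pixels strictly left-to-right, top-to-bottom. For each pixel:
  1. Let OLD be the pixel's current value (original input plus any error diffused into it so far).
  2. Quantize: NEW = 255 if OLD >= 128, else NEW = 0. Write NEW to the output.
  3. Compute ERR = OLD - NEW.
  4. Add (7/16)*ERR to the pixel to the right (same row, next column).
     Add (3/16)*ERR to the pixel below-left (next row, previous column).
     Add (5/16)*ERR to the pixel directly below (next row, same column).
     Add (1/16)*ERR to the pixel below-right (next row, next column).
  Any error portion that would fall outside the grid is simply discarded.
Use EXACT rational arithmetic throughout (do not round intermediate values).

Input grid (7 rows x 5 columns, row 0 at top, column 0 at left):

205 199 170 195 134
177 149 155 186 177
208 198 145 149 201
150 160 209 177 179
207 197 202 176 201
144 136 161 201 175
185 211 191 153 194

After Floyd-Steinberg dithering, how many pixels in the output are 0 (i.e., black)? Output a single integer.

Answer: 10

Derivation:
(0,0): OLD=205 → NEW=255, ERR=-50
(0,1): OLD=1417/8 → NEW=255, ERR=-623/8
(0,2): OLD=17399/128 → NEW=255, ERR=-15241/128
(0,3): OLD=292673/2048 → NEW=255, ERR=-229567/2048
(0,4): OLD=2783943/32768 → NEW=0, ERR=2783943/32768
(1,0): OLD=18787/128 → NEW=255, ERR=-13853/128
(1,1): OLD=53109/1024 → NEW=0, ERR=53109/1024
(1,2): OLD=3755097/32768 → NEW=0, ERR=3755097/32768
(1,3): OLD=27472005/131072 → NEW=255, ERR=-5951355/131072
(1,4): OLD=370522991/2097152 → NEW=255, ERR=-164250769/2097152
(2,0): OLD=3013079/16384 → NEW=255, ERR=-1164841/16384
(2,1): OLD=103717613/524288 → NEW=255, ERR=-29975827/524288
(2,2): OLD=1262700679/8388608 → NEW=255, ERR=-876394361/8388608
(2,3): OLD=10949542949/134217728 → NEW=0, ERR=10949542949/134217728
(2,4): OLD=449636580291/2147483648 → NEW=255, ERR=-97971749949/2147483648
(3,0): OLD=981989159/8388608 → NEW=0, ERR=981989159/8388608
(3,1): OLD=11362556379/67108864 → NEW=255, ERR=-5750203941/67108864
(3,2): OLD=323384495513/2147483648 → NEW=255, ERR=-224223834727/2147483648
(3,3): OLD=608724759713/4294967296 → NEW=255, ERR=-486491900767/4294967296
(3,4): OLD=8266010905253/68719476736 → NEW=0, ERR=8266010905253/68719476736
(4,0): OLD=244293512105/1073741824 → NEW=255, ERR=-29510653015/1073741824
(4,1): OLD=5014404406249/34359738368 → NEW=255, ERR=-3747328877591/34359738368
(4,2): OLD=52261555447879/549755813888 → NEW=0, ERR=52261555447879/549755813888
(4,3): OLD=1743571403588841/8796093022208 → NEW=255, ERR=-499432317074199/8796093022208
(4,4): OLD=29086120506492639/140737488355328 → NEW=255, ERR=-6801939024116001/140737488355328
(5,0): OLD=63201146084699/549755813888 → NEW=0, ERR=63201146084699/549755813888
(5,1): OLD=740282787702929/4398046511104 → NEW=255, ERR=-381219072628591/4398046511104
(5,2): OLD=19044979900351961/140737488355328 → NEW=255, ERR=-16843079630256679/140737488355328
(5,3): OLD=71932190223827799/562949953421312 → NEW=0, ERR=71932190223827799/562949953421312
(5,4): OLD=1911782752371399437/9007199254740992 → NEW=255, ERR=-385053057587553523/9007199254740992
(6,0): OLD=14402606298370027/70368744177664 → NEW=255, ERR=-3541423466934293/70368744177664
(6,1): OLD=330205035036845573/2251799813685248 → NEW=255, ERR=-244003917452892667/2251799813685248
(6,2): OLD=4494028555531429895/36028797018963968 → NEW=0, ERR=4494028555531429895/36028797018963968
(6,3): OLD=133742530786372346509/576460752303423488 → NEW=255, ERR=-13254961051000642931/576460752303423488
(6,4): OLD=1646991032154004545051/9223372036854775808 → NEW=255, ERR=-704968837243963285989/9223372036854775808
Output grid:
  Row 0: ####.  (1 black, running=1)
  Row 1: #..##  (2 black, running=3)
  Row 2: ###.#  (1 black, running=4)
  Row 3: .###.  (2 black, running=6)
  Row 4: ##.##  (1 black, running=7)
  Row 5: .##.#  (2 black, running=9)
  Row 6: ##.##  (1 black, running=10)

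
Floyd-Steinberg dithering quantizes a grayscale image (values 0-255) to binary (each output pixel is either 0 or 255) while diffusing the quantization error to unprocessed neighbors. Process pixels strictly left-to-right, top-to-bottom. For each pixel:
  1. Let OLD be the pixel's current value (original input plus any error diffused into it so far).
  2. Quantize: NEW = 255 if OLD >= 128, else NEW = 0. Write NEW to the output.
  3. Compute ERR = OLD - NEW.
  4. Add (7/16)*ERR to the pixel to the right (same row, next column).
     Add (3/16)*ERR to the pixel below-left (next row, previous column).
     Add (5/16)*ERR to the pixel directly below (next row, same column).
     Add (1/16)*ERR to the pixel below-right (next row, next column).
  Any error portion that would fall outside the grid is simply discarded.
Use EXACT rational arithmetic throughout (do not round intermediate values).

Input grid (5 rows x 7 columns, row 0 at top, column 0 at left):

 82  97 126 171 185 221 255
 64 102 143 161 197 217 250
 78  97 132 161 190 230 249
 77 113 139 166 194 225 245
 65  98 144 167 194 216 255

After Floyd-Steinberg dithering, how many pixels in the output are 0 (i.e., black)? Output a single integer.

(0,0): OLD=82 → NEW=0, ERR=82
(0,1): OLD=1063/8 → NEW=255, ERR=-977/8
(0,2): OLD=9289/128 → NEW=0, ERR=9289/128
(0,3): OLD=415231/2048 → NEW=255, ERR=-107009/2048
(0,4): OLD=5313017/32768 → NEW=255, ERR=-3042823/32768
(0,5): OLD=94567887/524288 → NEW=255, ERR=-39125553/524288
(0,6): OLD=1865216169/8388608 → NEW=255, ERR=-273878871/8388608
(1,0): OLD=8541/128 → NEW=0, ERR=8541/128
(1,1): OLD=114443/1024 → NEW=0, ERR=114443/1024
(1,2): OLD=6460007/32768 → NEW=255, ERR=-1895833/32768
(1,3): OLD=13957083/131072 → NEW=0, ERR=13957083/131072
(1,4): OLD=1655157297/8388608 → NEW=255, ERR=-483937743/8388608
(1,5): OLD=10503519617/67108864 → NEW=255, ERR=-6609240703/67108864
(1,6): OLD=206207545455/1073741824 → NEW=255, ERR=-67596619665/1073741824
(2,0): OLD=1962921/16384 → NEW=0, ERR=1962921/16384
(2,1): OLD=93146707/524288 → NEW=255, ERR=-40546733/524288
(2,2): OLD=897882297/8388608 → NEW=0, ERR=897882297/8388608
(2,3): OLD=15211675185/67108864 → NEW=255, ERR=-1901085135/67108864
(2,4): OLD=79332072641/536870912 → NEW=255, ERR=-57570009919/536870912
(2,5): OLD=2351916627115/17179869184 → NEW=255, ERR=-2028950014805/17179869184
(2,6): OLD=47142253532253/274877906944 → NEW=255, ERR=-22951612738467/274877906944
(3,0): OLD=838349977/8388608 → NEW=0, ERR=838349977/8388608
(3,1): OLD=10744988453/67108864 → NEW=255, ERR=-6367771867/67108864
(3,2): OLD=64848882559/536870912 → NEW=0, ERR=64848882559/536870912
(3,3): OLD=422145588009/2147483648 → NEW=255, ERR=-125462742231/2147483648
(3,4): OLD=30515670956185/274877906944 → NEW=0, ERR=30515670956185/274877906944
(3,5): OLD=471261738606683/2199023255552 → NEW=255, ERR=-89489191559077/2199023255552
(3,6): OLD=6815976709416581/35184372088832 → NEW=255, ERR=-2156038173235579/35184372088832
(4,0): OLD=84223902039/1073741824 → NEW=0, ERR=84223902039/1073741824
(4,1): OLD=2260174837355/17179869184 → NEW=255, ERR=-2120691804565/17179869184
(4,2): OLD=30472141765925/274877906944 → NEW=0, ERR=30472141765925/274877906944
(4,3): OLD=496116122713383/2199023255552 → NEW=255, ERR=-64634807452377/2199023255552
(4,4): OLD=3598504974296197/17592186044416 → NEW=255, ERR=-887502467029883/17592186044416
(4,5): OLD=99450911438543813/562949953421312 → NEW=255, ERR=-44101326683890747/562949953421312
(4,6): OLD=1792734236273747699/9007199254740992 → NEW=255, ERR=-504101573685205261/9007199254740992
Output grid:
  Row 0: .#.####  (2 black, running=2)
  Row 1: ..#.###  (3 black, running=5)
  Row 2: .#.####  (2 black, running=7)
  Row 3: .#.#.##  (3 black, running=10)
  Row 4: .#.####  (2 black, running=12)

Answer: 12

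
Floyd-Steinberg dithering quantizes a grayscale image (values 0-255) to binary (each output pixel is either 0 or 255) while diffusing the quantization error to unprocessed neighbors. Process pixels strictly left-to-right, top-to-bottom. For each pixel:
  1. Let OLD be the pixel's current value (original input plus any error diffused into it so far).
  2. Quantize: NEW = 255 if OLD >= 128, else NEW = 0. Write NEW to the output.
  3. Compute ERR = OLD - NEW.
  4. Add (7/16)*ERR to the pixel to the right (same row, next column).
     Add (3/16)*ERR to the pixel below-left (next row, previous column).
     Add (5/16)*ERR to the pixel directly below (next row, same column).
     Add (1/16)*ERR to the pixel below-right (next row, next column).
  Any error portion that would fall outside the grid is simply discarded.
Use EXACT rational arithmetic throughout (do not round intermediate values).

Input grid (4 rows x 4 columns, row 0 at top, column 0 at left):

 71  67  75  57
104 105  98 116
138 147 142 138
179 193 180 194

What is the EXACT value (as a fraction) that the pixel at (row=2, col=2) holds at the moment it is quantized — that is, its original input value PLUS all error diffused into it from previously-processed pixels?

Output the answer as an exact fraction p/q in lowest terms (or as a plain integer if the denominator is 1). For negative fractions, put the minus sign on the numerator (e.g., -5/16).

Answer: 207825681/2097152

Derivation:
(0,0): OLD=71 → NEW=0, ERR=71
(0,1): OLD=1569/16 → NEW=0, ERR=1569/16
(0,2): OLD=30183/256 → NEW=0, ERR=30183/256
(0,3): OLD=444753/4096 → NEW=0, ERR=444753/4096
(1,0): OLD=37011/256 → NEW=255, ERR=-28269/256
(1,1): OLD=233221/2048 → NEW=0, ERR=233221/2048
(1,2): OLD=13838185/65536 → NEW=255, ERR=-2873495/65536
(1,3): OLD=144827439/1048576 → NEW=255, ERR=-122559441/1048576
(2,0): OLD=4090887/32768 → NEW=0, ERR=4090887/32768
(2,1): OLD=232871101/1048576 → NEW=255, ERR=-34515779/1048576
(2,2): OLD=207825681/2097152 → NEW=0, ERR=207825681/2097152
Target (2,2): original=142, with diffused error = 207825681/2097152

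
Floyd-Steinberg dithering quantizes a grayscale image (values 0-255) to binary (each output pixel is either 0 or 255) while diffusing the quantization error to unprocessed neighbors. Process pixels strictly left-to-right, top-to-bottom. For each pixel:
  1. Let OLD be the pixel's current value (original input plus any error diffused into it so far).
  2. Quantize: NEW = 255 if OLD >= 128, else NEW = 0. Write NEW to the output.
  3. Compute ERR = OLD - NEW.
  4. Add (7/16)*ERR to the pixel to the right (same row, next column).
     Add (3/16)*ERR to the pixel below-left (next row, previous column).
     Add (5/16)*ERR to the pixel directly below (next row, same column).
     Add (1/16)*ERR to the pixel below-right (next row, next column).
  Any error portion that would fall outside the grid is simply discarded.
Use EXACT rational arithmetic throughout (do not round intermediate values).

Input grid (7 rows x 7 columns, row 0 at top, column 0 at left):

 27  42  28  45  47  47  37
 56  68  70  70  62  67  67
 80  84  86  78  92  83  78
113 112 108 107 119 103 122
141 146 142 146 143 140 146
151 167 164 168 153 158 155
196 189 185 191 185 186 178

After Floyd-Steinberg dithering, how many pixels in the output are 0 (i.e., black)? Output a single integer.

Answer: 27

Derivation:
(0,0): OLD=27 → NEW=0, ERR=27
(0,1): OLD=861/16 → NEW=0, ERR=861/16
(0,2): OLD=13195/256 → NEW=0, ERR=13195/256
(0,3): OLD=276685/4096 → NEW=0, ERR=276685/4096
(0,4): OLD=5016987/65536 → NEW=0, ERR=5016987/65536
(0,5): OLD=84401981/1048576 → NEW=0, ERR=84401981/1048576
(0,6): OLD=1211570859/16777216 → NEW=0, ERR=1211570859/16777216
(1,0): OLD=19079/256 → NEW=0, ERR=19079/256
(1,1): OLD=263729/2048 → NEW=255, ERR=-258511/2048
(1,2): OLD=3074437/65536 → NEW=0, ERR=3074437/65536
(1,3): OLD=33871265/262144 → NEW=255, ERR=-32975455/262144
(1,4): OLD=842270915/16777216 → NEW=0, ERR=842270915/16777216
(1,5): OLD=17776145843/134217728 → NEW=255, ERR=-16449374797/134217728
(1,6): OLD=88002068765/2147483648 → NEW=0, ERR=88002068765/2147483648
(2,0): OLD=2609067/32768 → NEW=0, ERR=2609067/32768
(2,1): OLD=97353097/1048576 → NEW=0, ERR=97353097/1048576
(2,2): OLD=1842204123/16777216 → NEW=0, ERR=1842204123/16777216
(2,3): OLD=13297558723/134217728 → NEW=0, ERR=13297558723/134217728
(2,4): OLD=129055342963/1073741824 → NEW=0, ERR=129055342963/1073741824
(2,5): OLD=3714499985681/34359738368 → NEW=0, ERR=3714499985681/34359738368
(2,6): OLD=71711578936199/549755813888 → NEW=255, ERR=-68476153605241/549755813888
(3,0): OLD=2605335419/16777216 → NEW=255, ERR=-1672854661/16777216
(3,1): OLD=16502745439/134217728 → NEW=0, ERR=16502745439/134217728
(3,2): OLD=236744744781/1073741824 → NEW=255, ERR=-37059420339/1073741824
(3,3): OLD=653949875499/4294967296 → NEW=255, ERR=-441266784981/4294967296
(3,4): OLD=75906531757947/549755813888 → NEW=255, ERR=-64281200783493/549755813888
(3,5): OLD=306918524719393/4398046511104 → NEW=0, ERR=306918524719393/4398046511104
(3,6): OLD=8469826316668287/70368744177664 → NEW=0, ERR=8469826316668287/70368744177664
(4,0): OLD=285389244245/2147483648 → NEW=255, ERR=-262219085995/2147483648
(4,1): OLD=4064725916241/34359738368 → NEW=0, ERR=4064725916241/34359738368
(4,2): OLD=94223199724383/549755813888 → NEW=255, ERR=-45964532817057/549755813888
(4,3): OLD=234124541785541/4398046511104 → NEW=0, ERR=234124541785541/4398046511104
(4,4): OLD=4799626282451327/35184372088832 → NEW=255, ERR=-4172388600200833/35184372088832
(4,5): OLD=140947513782424895/1125899906842624 → NEW=0, ERR=140947513782424895/1125899906842624
(4,6): OLD=4372892026522971497/18014398509481984 → NEW=255, ERR=-220779593394934423/18014398509481984
(5,0): OLD=74229778766211/549755813888 → NEW=255, ERR=-65957953775229/549755813888
(5,1): OLD=563699123557761/4398046511104 → NEW=255, ERR=-557802736773759/4398046511104
(5,2): OLD=3509966058836887/35184372088832 → NEW=0, ERR=3509966058836887/35184372088832
(5,3): OLD=56525720178583059/281474976710656 → NEW=255, ERR=-15250398882634221/281474976710656
(5,4): OLD=2144388051249225265/18014398509481984 → NEW=0, ERR=2144388051249225265/18014398509481984
(5,5): OLD=34514157574910697121/144115188075855872 → NEW=255, ERR=-2235215384432550239/144115188075855872
(5,6): OLD=350969256765447720527/2305843009213693952 → NEW=255, ERR=-237020710584044237233/2305843009213693952
(6,0): OLD=9480547497491707/70368744177664 → NEW=255, ERR=-8463482267812613/70368744177664
(6,1): OLD=121543665846458935/1125899906842624 → NEW=0, ERR=121543665846458935/1125899906842624
(6,2): OLD=4419261667387588549/18014398509481984 → NEW=255, ERR=-174409952530317371/18014398509481984
(6,3): OLD=28590635655346966363/144115188075855872 → NEW=255, ERR=-8158737303996280997/144115188075855872
(6,4): OLD=55091433405665256609/288230376151711744 → NEW=255, ERR=-18407312513021238111/288230376151711744
(6,5): OLD=5215981602743927970037/36893488147419103232 → NEW=255, ERR=-4191857874847943354123/36893488147419103232
(6,6): OLD=56195777134775730686051/590295810358705651712 → NEW=0, ERR=56195777134775730686051/590295810358705651712
Output grid:
  Row 0: .......  (7 black, running=7)
  Row 1: .#.#.#.  (4 black, running=11)
  Row 2: ......#  (6 black, running=17)
  Row 3: #.###..  (3 black, running=20)
  Row 4: #.#.#.#  (3 black, running=23)
  Row 5: ##.#.##  (2 black, running=25)
  Row 6: #.####.  (2 black, running=27)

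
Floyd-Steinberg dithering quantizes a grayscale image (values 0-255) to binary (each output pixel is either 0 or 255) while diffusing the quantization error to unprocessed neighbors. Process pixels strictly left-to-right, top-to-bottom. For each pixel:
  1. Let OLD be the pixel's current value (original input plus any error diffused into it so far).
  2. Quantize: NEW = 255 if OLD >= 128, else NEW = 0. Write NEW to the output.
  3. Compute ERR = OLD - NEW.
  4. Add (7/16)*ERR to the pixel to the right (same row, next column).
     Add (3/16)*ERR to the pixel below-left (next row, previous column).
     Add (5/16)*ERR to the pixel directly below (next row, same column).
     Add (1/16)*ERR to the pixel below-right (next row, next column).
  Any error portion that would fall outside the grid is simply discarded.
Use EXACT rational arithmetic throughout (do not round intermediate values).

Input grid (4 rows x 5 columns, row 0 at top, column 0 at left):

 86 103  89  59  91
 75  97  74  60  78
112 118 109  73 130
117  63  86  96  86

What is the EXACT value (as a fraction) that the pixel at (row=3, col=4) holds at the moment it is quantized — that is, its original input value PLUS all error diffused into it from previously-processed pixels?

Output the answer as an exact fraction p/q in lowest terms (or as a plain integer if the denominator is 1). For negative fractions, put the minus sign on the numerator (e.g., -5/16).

Answer: 5240172492897/68719476736

Derivation:
(0,0): OLD=86 → NEW=0, ERR=86
(0,1): OLD=1125/8 → NEW=255, ERR=-915/8
(0,2): OLD=4987/128 → NEW=0, ERR=4987/128
(0,3): OLD=155741/2048 → NEW=0, ERR=155741/2048
(0,4): OLD=4072075/32768 → NEW=0, ERR=4072075/32768
(1,0): OLD=10295/128 → NEW=0, ERR=10295/128
(1,1): OLD=111745/1024 → NEW=0, ERR=111745/1024
(1,2): OLD=4621205/32768 → NEW=255, ERR=-3734635/32768
(1,3): OLD=7816753/131072 → NEW=0, ERR=7816753/131072
(1,4): OLD=309704051/2097152 → NEW=255, ERR=-225069709/2097152
(2,0): OLD=2582043/16384 → NEW=255, ERR=-1595877/16384
(2,1): OLD=48834521/524288 → NEW=0, ERR=48834521/524288
(2,2): OLD=1108443595/8388608 → NEW=255, ERR=-1030651445/8388608
(2,3): OLD=1427791921/134217728 → NEW=0, ERR=1427791921/134217728
(2,4): OLD=225149465879/2147483648 → NEW=0, ERR=225149465879/2147483648
(3,0): OLD=872630379/8388608 → NEW=0, ERR=872630379/8388608
(3,1): OLD=7280923919/67108864 → NEW=0, ERR=7280923919/67108864
(3,2): OLD=220949426133/2147483648 → NEW=0, ERR=220949426133/2147483648
(3,3): OLD=671375730957/4294967296 → NEW=255, ERR=-423840929523/4294967296
(3,4): OLD=5240172492897/68719476736 → NEW=0, ERR=5240172492897/68719476736
Target (3,4): original=86, with diffused error = 5240172492897/68719476736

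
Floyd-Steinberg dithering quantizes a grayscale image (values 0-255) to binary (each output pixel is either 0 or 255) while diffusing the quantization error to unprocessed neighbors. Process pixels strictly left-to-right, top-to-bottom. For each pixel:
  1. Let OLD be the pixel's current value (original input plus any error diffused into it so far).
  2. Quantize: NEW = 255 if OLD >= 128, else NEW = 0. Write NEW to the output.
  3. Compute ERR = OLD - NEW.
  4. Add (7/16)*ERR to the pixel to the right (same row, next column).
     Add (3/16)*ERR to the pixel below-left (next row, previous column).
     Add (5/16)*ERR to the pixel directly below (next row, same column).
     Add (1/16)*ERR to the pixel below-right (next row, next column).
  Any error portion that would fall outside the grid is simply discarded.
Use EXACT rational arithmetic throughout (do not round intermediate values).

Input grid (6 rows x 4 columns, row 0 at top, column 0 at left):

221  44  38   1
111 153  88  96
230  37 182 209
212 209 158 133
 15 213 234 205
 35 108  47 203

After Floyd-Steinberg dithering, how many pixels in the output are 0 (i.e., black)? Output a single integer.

(0,0): OLD=221 → NEW=255, ERR=-34
(0,1): OLD=233/8 → NEW=0, ERR=233/8
(0,2): OLD=6495/128 → NEW=0, ERR=6495/128
(0,3): OLD=47513/2048 → NEW=0, ERR=47513/2048
(1,0): OLD=13547/128 → NEW=0, ERR=13547/128
(1,1): OLD=220973/1024 → NEW=255, ERR=-40147/1024
(1,2): OLD=3043313/32768 → NEW=0, ERR=3043313/32768
(1,3): OLD=77098599/524288 → NEW=255, ERR=-56594841/524288
(2,0): OLD=4189759/16384 → NEW=255, ERR=11839/16384
(2,1): OLD=25738853/524288 → NEW=0, ERR=25738853/524288
(2,2): OLD=220002985/1048576 → NEW=255, ERR=-47383895/1048576
(2,3): OLD=2706188485/16777216 → NEW=255, ERR=-1572001595/16777216
(3,0): OLD=1857495695/8388608 → NEW=255, ERR=-281599345/8388608
(3,1): OLD=27008266065/134217728 → NEW=255, ERR=-7217254575/134217728
(3,2): OLD=227317049647/2147483648 → NEW=0, ERR=227317049647/2147483648
(3,3): OLD=5057941312713/34359738368 → NEW=255, ERR=-3703791971127/34359738368
(4,0): OLD=-11967456605/2147483648 → NEW=0, ERR=-11967456605/2147483648
(4,1): OLD=3633666713385/17179869184 → NEW=255, ERR=-747199928535/17179869184
(4,2): OLD=123408432337481/549755813888 → NEW=255, ERR=-16779300203959/549755813888
(4,3): OLD=1447633775144399/8796093022208 → NEW=255, ERR=-795369945518641/8796093022208
(5,0): OLD=6900428693235/274877906944 → NEW=0, ERR=6900428693235/274877906944
(5,1): OLD=873630490035397/8796093022208 → NEW=0, ERR=873630490035397/8796093022208
(5,2): OLD=269345473958301/4398046511104 → NEW=0, ERR=269345473958301/4398046511104
(5,3): OLD=28095228240691249/140737488355328 → NEW=255, ERR=-7792831289917391/140737488355328
Output grid:
  Row 0: #...  (3 black, running=3)
  Row 1: .#.#  (2 black, running=5)
  Row 2: #.##  (1 black, running=6)
  Row 3: ##.#  (1 black, running=7)
  Row 4: .###  (1 black, running=8)
  Row 5: ...#  (3 black, running=11)

Answer: 11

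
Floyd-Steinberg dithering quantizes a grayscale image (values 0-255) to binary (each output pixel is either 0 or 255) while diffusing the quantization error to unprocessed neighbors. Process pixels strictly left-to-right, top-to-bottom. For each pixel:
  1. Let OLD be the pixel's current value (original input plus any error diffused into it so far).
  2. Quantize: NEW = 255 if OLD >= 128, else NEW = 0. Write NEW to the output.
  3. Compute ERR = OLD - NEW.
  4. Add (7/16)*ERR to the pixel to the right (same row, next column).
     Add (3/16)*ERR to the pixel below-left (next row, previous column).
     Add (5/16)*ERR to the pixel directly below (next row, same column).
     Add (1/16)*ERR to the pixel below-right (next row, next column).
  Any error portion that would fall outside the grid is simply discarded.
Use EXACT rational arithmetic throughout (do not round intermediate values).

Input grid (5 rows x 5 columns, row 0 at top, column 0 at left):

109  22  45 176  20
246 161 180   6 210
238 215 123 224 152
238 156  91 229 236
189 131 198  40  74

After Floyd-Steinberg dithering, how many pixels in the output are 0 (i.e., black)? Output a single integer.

Answer: 11

Derivation:
(0,0): OLD=109 → NEW=0, ERR=109
(0,1): OLD=1115/16 → NEW=0, ERR=1115/16
(0,2): OLD=19325/256 → NEW=0, ERR=19325/256
(0,3): OLD=856171/4096 → NEW=255, ERR=-188309/4096
(0,4): OLD=-7443/65536 → NEW=0, ERR=-7443/65536
(1,0): OLD=75041/256 → NEW=255, ERR=9761/256
(1,1): OLD=451431/2048 → NEW=255, ERR=-70809/2048
(1,2): OLD=12071667/65536 → NEW=255, ERR=-4640013/65536
(1,3): OLD=-9082121/262144 → NEW=0, ERR=-9082121/262144
(1,4): OLD=805028357/4194304 → NEW=255, ERR=-264519163/4194304
(2,0): OLD=7976797/32768 → NEW=255, ERR=-379043/32768
(2,1): OLD=197386575/1048576 → NEW=255, ERR=-70000305/1048576
(2,2): OLD=1057154733/16777216 → NEW=0, ERR=1057154733/16777216
(2,3): OLD=60261273271/268435456 → NEW=255, ERR=-8189768009/268435456
(2,4): OLD=501560428865/4294967296 → NEW=0, ERR=501560428865/4294967296
(3,0): OLD=3722329613/16777216 → NEW=255, ERR=-555860467/16777216
(3,1): OLD=17681138825/134217728 → NEW=255, ERR=-16544381815/134217728
(3,2): OLD=201303675059/4294967296 → NEW=0, ERR=201303675059/4294967296
(3,3): OLD=2283252169435/8589934592 → NEW=255, ERR=92818848475/8589934592
(3,4): OLD=37838856671079/137438953472 → NEW=255, ERR=2791923535719/137438953472
(4,0): OLD=334006845347/2147483648 → NEW=255, ERR=-213601484893/2147483648
(4,1): OLD=3826340319139/68719476736 → NEW=0, ERR=3826340319139/68719476736
(4,2): OLD=254348907412461/1099511627776 → NEW=255, ERR=-26026557670419/1099511627776
(4,3): OLD=699445506780067/17592186044416 → NEW=0, ERR=699445506780067/17592186044416
(4,4): OLD=27702190888585973/281474976710656 → NEW=0, ERR=27702190888585973/281474976710656
Output grid:
  Row 0: ...#.  (4 black, running=4)
  Row 1: ###.#  (1 black, running=5)
  Row 2: ##.#.  (2 black, running=7)
  Row 3: ##.##  (1 black, running=8)
  Row 4: #.#..  (3 black, running=11)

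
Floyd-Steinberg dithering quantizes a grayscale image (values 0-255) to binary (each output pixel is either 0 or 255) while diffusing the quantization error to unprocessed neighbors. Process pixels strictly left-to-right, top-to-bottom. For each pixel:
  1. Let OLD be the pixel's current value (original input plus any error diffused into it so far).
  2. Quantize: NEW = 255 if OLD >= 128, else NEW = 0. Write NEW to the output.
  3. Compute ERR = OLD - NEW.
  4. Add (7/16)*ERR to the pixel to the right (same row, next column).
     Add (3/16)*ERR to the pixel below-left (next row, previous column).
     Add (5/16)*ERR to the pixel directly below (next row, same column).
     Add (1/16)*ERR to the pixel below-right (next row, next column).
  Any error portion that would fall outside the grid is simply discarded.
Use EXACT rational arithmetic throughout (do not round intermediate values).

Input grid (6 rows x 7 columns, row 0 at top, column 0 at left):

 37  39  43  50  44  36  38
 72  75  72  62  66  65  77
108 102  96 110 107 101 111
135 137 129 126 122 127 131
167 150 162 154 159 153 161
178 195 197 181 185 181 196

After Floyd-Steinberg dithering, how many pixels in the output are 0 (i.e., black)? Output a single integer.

Answer: 22

Derivation:
(0,0): OLD=37 → NEW=0, ERR=37
(0,1): OLD=883/16 → NEW=0, ERR=883/16
(0,2): OLD=17189/256 → NEW=0, ERR=17189/256
(0,3): OLD=325123/4096 → NEW=0, ERR=325123/4096
(0,4): OLD=5159445/65536 → NEW=0, ERR=5159445/65536
(0,5): OLD=73864851/1048576 → NEW=0, ERR=73864851/1048576
(0,6): OLD=1154588165/16777216 → NEW=0, ERR=1154588165/16777216
(1,0): OLD=24041/256 → NEW=0, ERR=24041/256
(1,1): OLD=303583/2048 → NEW=255, ERR=-218657/2048
(1,2): OLD=4233931/65536 → NEW=0, ERR=4233931/65536
(1,3): OLD=35134447/262144 → NEW=255, ERR=-31712273/262144
(1,4): OLD=936934253/16777216 → NEW=0, ERR=936934253/16777216
(1,5): OLD=17350307453/134217728 → NEW=255, ERR=-16875213187/134217728
(1,6): OLD=102867976115/2147483648 → NEW=0, ERR=102867976115/2147483648
(2,0): OLD=3844613/32768 → NEW=0, ERR=3844613/32768
(2,1): OLD=144650503/1048576 → NEW=255, ERR=-122736377/1048576
(2,2): OLD=597672917/16777216 → NEW=0, ERR=597672917/16777216
(2,3): OLD=13729186157/134217728 → NEW=0, ERR=13729186157/134217728
(2,4): OLD=148250050109/1073741824 → NEW=255, ERR=-125554115011/1073741824
(2,5): OLD=791090422783/34359738368 → NEW=0, ERR=791090422783/34359738368
(2,6): OLD=70469911814377/549755813888 → NEW=255, ERR=-69717820727063/549755813888
(3,0): OLD=2511853109/16777216 → NEW=255, ERR=-1766336971/16777216
(3,1): OLD=9176924561/134217728 → NEW=0, ERR=9176924561/134217728
(3,2): OLD=195324040707/1073741824 → NEW=255, ERR=-78480124413/1073741824
(3,3): OLD=456514703557/4294967296 → NEW=0, ERR=456514703557/4294967296
(3,4): OLD=78434317216309/549755813888 → NEW=255, ERR=-61753415325131/549755813888
(3,5): OLD=237339985650159/4398046511104 → NEW=0, ERR=237339985650159/4398046511104
(3,6): OLD=8192232131858801/70368744177664 → NEW=0, ERR=8192232131858801/70368744177664
(4,0): OLD=315507064059/2147483648 → NEW=255, ERR=-232101266181/2147483648
(4,1): OLD=3566433978047/34359738368 → NEW=0, ERR=3566433978047/34359738368
(4,2): OLD=114774305363089/549755813888 → NEW=255, ERR=-25413427178351/549755813888
(4,3): OLD=621715837886603/4398046511104 → NEW=255, ERR=-499786022444917/4398046511104
(4,4): OLD=3199741283760881/35184372088832 → NEW=0, ERR=3199741283760881/35184372088832
(4,5): OLD=252718521805546161/1125899906842624 → NEW=255, ERR=-34385954439322959/1125899906842624
(4,6): OLD=3375754085826483495/18014398509481984 → NEW=255, ERR=-1217917534091422425/18014398509481984
(5,0): OLD=89987735511725/549755813888 → NEW=255, ERR=-50199997029715/549755813888
(5,1): OLD=756747336344463/4398046511104 → NEW=255, ERR=-364754523987057/4398046511104
(5,2): OLD=4624984664905817/35184372088832 → NEW=255, ERR=-4347030217746343/35184372088832
(5,3): OLD=29723026829552285/281474976710656 → NEW=0, ERR=29723026829552285/281474976710656
(5,4): OLD=4445763995819504351/18014398509481984 → NEW=255, ERR=-147907624098401569/18014398509481984
(5,5): OLD=23183991647318240879/144115188075855872 → NEW=255, ERR=-13565381312025006481/144115188075855872
(5,6): OLD=303869457089818733473/2305843009213693952 → NEW=255, ERR=-284120510259673224287/2305843009213693952
Output grid:
  Row 0: .......  (7 black, running=7)
  Row 1: .#.#.#.  (4 black, running=11)
  Row 2: .#..#.#  (4 black, running=15)
  Row 3: #.#.#..  (4 black, running=19)
  Row 4: #.##.##  (2 black, running=21)
  Row 5: ###.###  (1 black, running=22)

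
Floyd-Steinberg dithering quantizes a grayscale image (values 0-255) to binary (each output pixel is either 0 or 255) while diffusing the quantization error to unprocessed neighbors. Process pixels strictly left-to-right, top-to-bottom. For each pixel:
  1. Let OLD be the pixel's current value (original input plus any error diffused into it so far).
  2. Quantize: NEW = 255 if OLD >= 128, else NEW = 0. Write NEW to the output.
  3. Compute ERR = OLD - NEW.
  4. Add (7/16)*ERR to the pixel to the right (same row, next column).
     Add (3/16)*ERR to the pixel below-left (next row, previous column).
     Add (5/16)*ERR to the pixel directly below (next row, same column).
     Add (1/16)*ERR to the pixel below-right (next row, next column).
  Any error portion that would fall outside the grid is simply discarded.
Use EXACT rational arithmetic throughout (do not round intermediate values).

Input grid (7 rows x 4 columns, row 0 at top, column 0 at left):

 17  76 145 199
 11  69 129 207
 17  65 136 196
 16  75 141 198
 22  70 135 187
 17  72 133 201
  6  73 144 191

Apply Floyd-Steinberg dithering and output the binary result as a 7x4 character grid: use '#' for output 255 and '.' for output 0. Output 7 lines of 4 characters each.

(0,0): OLD=17 → NEW=0, ERR=17
(0,1): OLD=1335/16 → NEW=0, ERR=1335/16
(0,2): OLD=46465/256 → NEW=255, ERR=-18815/256
(0,3): OLD=683399/4096 → NEW=255, ERR=-361081/4096
(1,0): OLD=8181/256 → NEW=0, ERR=8181/256
(1,1): OLD=197299/2048 → NEW=0, ERR=197299/2048
(1,2): OLD=8969647/65536 → NEW=255, ERR=-7742033/65536
(1,3): OLD=129157881/1048576 → NEW=0, ERR=129157881/1048576
(2,0): OLD=1476193/32768 → NEW=0, ERR=1476193/32768
(2,1): OLD=99260219/1048576 → NEW=0, ERR=99260219/1048576
(2,2): OLD=355706375/2097152 → NEW=255, ERR=-179067385/2097152
(2,3): OLD=6367030731/33554432 → NEW=255, ERR=-2189349429/33554432
(3,0): OLD=802406993/16777216 → NEW=0, ERR=802406993/16777216
(3,1): OLD=30148519247/268435456 → NEW=0, ERR=30148519247/268435456
(3,2): OLD=674893126833/4294967296 → NEW=255, ERR=-420323533647/4294967296
(3,3): OLD=8896278019159/68719476736 → NEW=255, ERR=-8627188548521/68719476736
(4,0): OLD=249127397693/4294967296 → NEW=0, ERR=249127397693/4294967296
(4,1): OLD=3955291142199/34359738368 → NEW=0, ERR=3955291142199/34359738368
(4,2): OLD=152018718330455/1099511627776 → NEW=255, ERR=-128356746752425/1099511627776
(4,3): OLD=1593463654543505/17592186044416 → NEW=0, ERR=1593463654543505/17592186044416
(5,0): OLD=31176818170413/549755813888 → NEW=0, ERR=31176818170413/549755813888
(5,1): OLD=2014665805887707/17592186044416 → NEW=0, ERR=2014665805887707/17592186044416
(5,2): OLD=1502368525999175/8796093022208 → NEW=255, ERR=-740635194663865/8796093022208
(5,3): OLD=52121187918226471/281474976710656 → NEW=255, ERR=-19654931142990809/281474976710656
(6,0): OLD=12721138185193137/281474976710656 → NEW=0, ERR=12721138185193137/281474976710656
(6,1): OLD=523845556780935143/4503599627370496 → NEW=0, ERR=523845556780935143/4503599627370496
(6,2): OLD=11719504092032368545/72057594037927936 → NEW=255, ERR=-6655182387639255135/72057594037927936
(6,3): OLD=142396135288718368871/1152921504606846976 → NEW=0, ERR=142396135288718368871/1152921504606846976
Row 0: ..##
Row 1: ..#.
Row 2: ..##
Row 3: ..##
Row 4: ..#.
Row 5: ..##
Row 6: ..#.

Answer: ..##
..#.
..##
..##
..#.
..##
..#.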